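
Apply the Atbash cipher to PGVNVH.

KTEMES

P(15) → K(10)
G(6) → T(19)
V(21) → E(4)
N(13) → M(12)
V(21) → E(4)
H(7) → S(18)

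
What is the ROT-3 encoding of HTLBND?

H(7): 7+3=10 → K
T(19): 19+3=22 → W
L(11): 11+3=14 → O
B(1): 1+3=4 → E
N(13): 13+3=16 → Q
D(3): 3+3=6 → G

KWOEQG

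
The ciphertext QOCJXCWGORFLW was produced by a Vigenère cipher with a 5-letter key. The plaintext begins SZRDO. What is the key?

YPLGJ

Subtract each crib letter from the matching ciphertext letter (mod 26):
Q(16)−S(18)=-2≡24 → Y
O(14)−Z(25)=-11≡15 → P
C(2)−R(17)=-15≡11 → L
J(9)−D(3)=6 → G
X(23)−O(14)=9 → J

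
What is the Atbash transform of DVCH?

D(3) → W(22)
V(21) → E(4)
C(2) → X(23)
H(7) → S(18)

WEXS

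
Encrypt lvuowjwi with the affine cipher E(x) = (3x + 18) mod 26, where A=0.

l(11): 3·11+18=51≡25 → z
v(21): 3·21+18=81≡3 → d
u(20): 3·20+18=78≡0 → a
o(14): 3·14+18=60≡8 → i
w(22): 3·22+18=84≡6 → g
j(9): 3·9+18=45≡19 → t
w(22): 3·22+18=84≡6 → g
i(8): 3·8+18=42≡16 → q

zdaigtgq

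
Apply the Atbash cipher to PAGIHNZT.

KZTRSMAG

P(15) → K(10)
A(0) → Z(25)
G(6) → T(19)
I(8) → R(17)
H(7) → S(18)
N(13) → M(12)
Z(25) → A(0)
T(19) → G(6)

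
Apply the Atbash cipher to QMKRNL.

JNPIMO

Q(16) → J(9)
M(12) → N(13)
K(10) → P(15)
R(17) → I(8)
N(13) → M(12)
L(11) → O(14)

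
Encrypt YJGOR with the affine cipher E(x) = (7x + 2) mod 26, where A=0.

Y(24): 7·24+2=170≡14 → O
J(9): 7·9+2=65≡13 → N
G(6): 7·6+2=44≡18 → S
O(14): 7·14+2=100≡22 → W
R(17): 7·17+2=121≡17 → R

ONSWR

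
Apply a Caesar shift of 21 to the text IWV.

DRQ

I(8): 8+21=29≡3 → D
W(22): 22+21=43≡17 → R
V(21): 21+21=42≡16 → Q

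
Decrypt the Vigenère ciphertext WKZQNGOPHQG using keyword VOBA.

BWYQSSNPMCF

Repeat the key across the ciphertext: VOBAVOBAVOB
W(22)−V(21): 1 → B
K(10)−O(14): -4≡22 → W
Z(25)−B(1): 24 → Y
Q(16)−A(0): 16 → Q
N(13)−V(21): -8≡18 → S
G(6)−O(14): -8≡18 → S
O(14)−B(1): 13 → N
P(15)−A(0): 15 → P
H(7)−V(21): -14≡12 → M
Q(16)−O(14): 2 → C
G(6)−B(1): 5 → F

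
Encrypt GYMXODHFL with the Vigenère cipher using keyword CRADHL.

IPMAVOJWL

Repeat the key across the message: CRADHLCRA
G(6)+C(2): 8 → I
Y(24)+R(17): 41≡15 → P
M(12)+A(0): 12 → M
X(23)+D(3): 26≡0 → A
O(14)+H(7): 21 → V
D(3)+L(11): 14 → O
H(7)+C(2): 9 → J
F(5)+R(17): 22 → W
L(11)+A(0): 11 → L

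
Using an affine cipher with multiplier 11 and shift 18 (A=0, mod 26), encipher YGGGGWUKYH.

Y(24): 11·24+18=282≡22 → W
G(6): 11·6+18=84≡6 → G
G(6): 11·6+18=84≡6 → G
G(6): 11·6+18=84≡6 → G
G(6): 11·6+18=84≡6 → G
W(22): 11·22+18=260≡0 → A
U(20): 11·20+18=238≡4 → E
K(10): 11·10+18=128≡24 → Y
Y(24): 11·24+18=282≡22 → W
H(7): 11·7+18=95≡17 → R

WGGGGAEYWR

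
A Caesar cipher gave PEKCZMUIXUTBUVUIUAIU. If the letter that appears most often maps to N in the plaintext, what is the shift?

7

The most frequent ciphertext letter is U (appears 6 times).
U is position 20; N is position 13.
Shift = 7.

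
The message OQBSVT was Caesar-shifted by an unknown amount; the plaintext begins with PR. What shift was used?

25

From the crib: O(14)−P(15)=-1≡25, so the shift is 25.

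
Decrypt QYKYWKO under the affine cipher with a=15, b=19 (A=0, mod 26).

FJPJVPR

The inverse of 15 mod 26 is 7, since 15·7=105≡1. Apply D(y)=7·(y−19) mod 26:
Q(16): 7·(16−19)=-21≡5 → F
Y(24): 7·(24−19)=35≡9 → J
K(10): 7·(10−19)=-63≡15 → P
Y(24): 7·(24−19)=35≡9 → J
W(22): 7·(22−19)=21 → V
K(10): 7·(10−19)=-63≡15 → P
O(14): 7·(14−19)=-35≡17 → R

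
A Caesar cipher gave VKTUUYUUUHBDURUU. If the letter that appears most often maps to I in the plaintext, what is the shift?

The most frequent ciphertext letter is U (appears 8 times).
U is position 20; I is position 8.
Shift = 12.

12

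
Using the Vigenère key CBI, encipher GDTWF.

IEBYG

Repeat the key across the message: CBICB
G(6)+C(2): 8 → I
D(3)+B(1): 4 → E
T(19)+I(8): 27≡1 → B
W(22)+C(2): 24 → Y
F(5)+B(1): 6 → G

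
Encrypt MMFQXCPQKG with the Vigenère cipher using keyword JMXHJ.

Repeat the key across the message: JMXHJJMXHJ
M(12)+J(9): 21 → V
M(12)+M(12): 24 → Y
F(5)+X(23): 28≡2 → C
Q(16)+H(7): 23 → X
X(23)+J(9): 32≡6 → G
C(2)+J(9): 11 → L
P(15)+M(12): 27≡1 → B
Q(16)+X(23): 39≡13 → N
K(10)+H(7): 17 → R
G(6)+J(9): 15 → P

VYCXGLBNRP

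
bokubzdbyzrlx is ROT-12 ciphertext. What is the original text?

b(1): 1−12=-11≡15 → p
o(14): 14−12=2 → c
k(10): 10−12=-2≡24 → y
u(20): 20−12=8 → i
b(1): 1−12=-11≡15 → p
z(25): 25−12=13 → n
d(3): 3−12=-9≡17 → r
b(1): 1−12=-11≡15 → p
y(24): 24−12=12 → m
z(25): 25−12=13 → n
r(17): 17−12=5 → f
l(11): 11−12=-1≡25 → z
x(23): 23−12=11 → l

pcyipnrpmnfzl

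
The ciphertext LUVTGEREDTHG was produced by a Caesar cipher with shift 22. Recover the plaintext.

PYZXKIVIHXLK

L(11): 11−22=-11≡15 → P
U(20): 20−22=-2≡24 → Y
V(21): 21−22=-1≡25 → Z
T(19): 19−22=-3≡23 → X
G(6): 6−22=-16≡10 → K
E(4): 4−22=-18≡8 → I
R(17): 17−22=-5≡21 → V
E(4): 4−22=-18≡8 → I
D(3): 3−22=-19≡7 → H
T(19): 19−22=-3≡23 → X
H(7): 7−22=-15≡11 → L
G(6): 6−22=-16≡10 → K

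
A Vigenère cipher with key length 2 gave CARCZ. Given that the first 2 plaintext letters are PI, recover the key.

NS

Subtract each crib letter from the matching ciphertext letter (mod 26):
C(2)−P(15)=-13≡13 → N
A(0)−I(8)=-8≡18 → S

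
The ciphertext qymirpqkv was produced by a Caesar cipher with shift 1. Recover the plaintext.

pxlhqopju

q(16): 16−1=15 → p
y(24): 24−1=23 → x
m(12): 12−1=11 → l
i(8): 8−1=7 → h
r(17): 17−1=16 → q
p(15): 15−1=14 → o
q(16): 16−1=15 → p
k(10): 10−1=9 → j
v(21): 21−1=20 → u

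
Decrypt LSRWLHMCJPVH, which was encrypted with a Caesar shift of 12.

L(11): 11−12=-1≡25 → Z
S(18): 18−12=6 → G
R(17): 17−12=5 → F
W(22): 22−12=10 → K
L(11): 11−12=-1≡25 → Z
H(7): 7−12=-5≡21 → V
M(12): 12−12=0 → A
C(2): 2−12=-10≡16 → Q
J(9): 9−12=-3≡23 → X
P(15): 15−12=3 → D
V(21): 21−12=9 → J
H(7): 7−12=-5≡21 → V

ZGFKZVAQXDJV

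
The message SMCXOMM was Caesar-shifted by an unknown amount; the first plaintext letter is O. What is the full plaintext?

From the crib: S(18)−O(14)=4, so the shift is 4.
Subtract 4 from each ciphertext letter:
S(18): 18−4=14 → O
M(12): 12−4=8 → I
C(2): 2−4=-2≡24 → Y
X(23): 23−4=19 → T
O(14): 14−4=10 → K
M(12): 12−4=8 → I
M(12): 12−4=8 → I

OIYTKII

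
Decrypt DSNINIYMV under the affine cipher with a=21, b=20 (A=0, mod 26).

The inverse of 21 mod 26 is 5, since 21·5=105≡1. Apply D(y)=5·(y−20) mod 26:
D(3): 5·(3−20)=-85≡19 → T
S(18): 5·(18−20)=-10≡16 → Q
N(13): 5·(13−20)=-35≡17 → R
I(8): 5·(8−20)=-60≡18 → S
N(13): 5·(13−20)=-35≡17 → R
I(8): 5·(8−20)=-60≡18 → S
Y(24): 5·(24−20)=20 → U
M(12): 5·(12−20)=-40≡12 → M
V(21): 5·(21−20)=5 → F

TQRSRSUMF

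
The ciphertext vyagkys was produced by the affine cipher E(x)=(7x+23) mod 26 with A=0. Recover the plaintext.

wptfnpd

The inverse of 7 mod 26 is 15, since 7·15=105≡1. Apply D(y)=15·(y−23) mod 26:
v(21): 15·(21−23)=-30≡22 → w
y(24): 15·(24−23)=15 → p
a(0): 15·(0−23)=-345≡19 → t
g(6): 15·(6−23)=-255≡5 → f
k(10): 15·(10−23)=-195≡13 → n
y(24): 15·(24−23)=15 → p
s(18): 15·(18−23)=-75≡3 → d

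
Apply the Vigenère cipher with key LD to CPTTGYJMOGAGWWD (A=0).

Repeat the key across the message: LDLDLDLDLDLDLDL
C(2)+L(11): 13 → N
P(15)+D(3): 18 → S
T(19)+L(11): 30≡4 → E
T(19)+D(3): 22 → W
G(6)+L(11): 17 → R
Y(24)+D(3): 27≡1 → B
J(9)+L(11): 20 → U
M(12)+D(3): 15 → P
O(14)+L(11): 25 → Z
G(6)+D(3): 9 → J
A(0)+L(11): 11 → L
G(6)+D(3): 9 → J
W(22)+L(11): 33≡7 → H
W(22)+D(3): 25 → Z
D(3)+L(11): 14 → O

NSEWRBUPZJLJHZO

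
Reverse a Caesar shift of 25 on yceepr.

y(24): 24−25=-1≡25 → z
c(2): 2−25=-23≡3 → d
e(4): 4−25=-21≡5 → f
e(4): 4−25=-21≡5 → f
p(15): 15−25=-10≡16 → q
r(17): 17−25=-8≡18 → s

zdffqs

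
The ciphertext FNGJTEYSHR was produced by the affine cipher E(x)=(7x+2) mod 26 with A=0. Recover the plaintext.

The inverse of 7 mod 26 is 15, since 7·15=105≡1. Apply D(y)=15·(y−2) mod 26:
F(5): 15·(5−2)=45≡19 → T
N(13): 15·(13−2)=165≡9 → J
G(6): 15·(6−2)=60≡8 → I
J(9): 15·(9−2)=105≡1 → B
T(19): 15·(19−2)=255≡21 → V
E(4): 15·(4−2)=30≡4 → E
Y(24): 15·(24−2)=330≡18 → S
S(18): 15·(18−2)=240≡6 → G
H(7): 15·(7−2)=75≡23 → X
R(17): 15·(17−2)=225≡17 → R

TJIBVESGXR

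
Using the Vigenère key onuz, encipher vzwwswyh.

jmqvgjsg

Repeat the key across the message: onuzonuz
v(21)+o(14): 35≡9 → j
z(25)+n(13): 38≡12 → m
w(22)+u(20): 42≡16 → q
w(22)+z(25): 47≡21 → v
s(18)+o(14): 32≡6 → g
w(22)+n(13): 35≡9 → j
y(24)+u(20): 44≡18 → s
h(7)+z(25): 32≡6 → g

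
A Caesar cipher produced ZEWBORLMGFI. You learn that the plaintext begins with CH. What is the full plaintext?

CHZERUOPJIL

From the crib: Z(25)−C(2)=23, so the shift is 23.
Subtract 23 from each ciphertext letter:
Z(25): 25−23=2 → C
E(4): 4−23=-19≡7 → H
W(22): 22−23=-1≡25 → Z
B(1): 1−23=-22≡4 → E
O(14): 14−23=-9≡17 → R
R(17): 17−23=-6≡20 → U
L(11): 11−23=-12≡14 → O
M(12): 12−23=-11≡15 → P
G(6): 6−23=-17≡9 → J
F(5): 5−23=-18≡8 → I
I(8): 8−23=-15≡11 → L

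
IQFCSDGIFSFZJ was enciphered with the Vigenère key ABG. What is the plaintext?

IPZCRXGHZSETJ

Repeat the key across the ciphertext: ABGABGABGABGA
I(8)−A(0): 8 → I
Q(16)−B(1): 15 → P
F(5)−G(6): -1≡25 → Z
C(2)−A(0): 2 → C
S(18)−B(1): 17 → R
D(3)−G(6): -3≡23 → X
G(6)−A(0): 6 → G
I(8)−B(1): 7 → H
F(5)−G(6): -1≡25 → Z
S(18)−A(0): 18 → S
F(5)−B(1): 4 → E
Z(25)−G(6): 19 → T
J(9)−A(0): 9 → J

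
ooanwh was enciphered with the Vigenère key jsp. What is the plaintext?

Repeat the key across the ciphertext: jspjsp
o(14)−j(9): 5 → f
o(14)−s(18): -4≡22 → w
a(0)−p(15): -15≡11 → l
n(13)−j(9): 4 → e
w(22)−s(18): 4 → e
h(7)−p(15): -8≡18 → s

fwlees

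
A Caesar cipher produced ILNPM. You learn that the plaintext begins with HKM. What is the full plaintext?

From the crib: I(8)−H(7)=1, so the shift is 1.
Subtract 1 from each ciphertext letter:
I(8): 8−1=7 → H
L(11): 11−1=10 → K
N(13): 13−1=12 → M
P(15): 15−1=14 → O
M(12): 12−1=11 → L

HKMOL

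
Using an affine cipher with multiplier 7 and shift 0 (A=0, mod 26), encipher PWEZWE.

BYCTYC

P(15): 7·15+0=105≡1 → B
W(22): 7·22+0=154≡24 → Y
E(4): 7·4+0=28≡2 → C
Z(25): 7·25+0=175≡19 → T
W(22): 7·22+0=154≡24 → Y
E(4): 7·4+0=28≡2 → C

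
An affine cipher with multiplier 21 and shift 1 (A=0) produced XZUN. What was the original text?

The inverse of 21 mod 26 is 5, since 21·5=105≡1. Apply D(y)=5·(y−1) mod 26:
X(23): 5·(23−1)=110≡6 → G
Z(25): 5·(25−1)=120≡16 → Q
U(20): 5·(20−1)=95≡17 → R
N(13): 5·(13−1)=60≡8 → I

GQRI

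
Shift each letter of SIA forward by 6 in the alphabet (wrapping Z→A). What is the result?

S(18): 18+6=24 → Y
I(8): 8+6=14 → O
A(0): 0+6=6 → G

YOG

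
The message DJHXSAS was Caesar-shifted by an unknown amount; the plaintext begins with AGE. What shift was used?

From the crib: D(3)−A(0)=3, so the shift is 3.

3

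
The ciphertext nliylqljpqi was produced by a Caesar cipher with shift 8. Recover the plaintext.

n(13): 13−8=5 → f
l(11): 11−8=3 → d
i(8): 8−8=0 → a
y(24): 24−8=16 → q
l(11): 11−8=3 → d
q(16): 16−8=8 → i
l(11): 11−8=3 → d
j(9): 9−8=1 → b
p(15): 15−8=7 → h
q(16): 16−8=8 → i
i(8): 8−8=0 → a

fdaqdidbhia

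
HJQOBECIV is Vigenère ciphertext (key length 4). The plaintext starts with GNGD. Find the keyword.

Subtract each crib letter from the matching ciphertext letter (mod 26):
H(7)−G(6)=1 → B
J(9)−N(13)=-4≡22 → W
Q(16)−G(6)=10 → K
O(14)−D(3)=11 → L

BWKL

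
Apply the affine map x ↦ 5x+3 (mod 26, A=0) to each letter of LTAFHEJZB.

L(11): 5·11+3=58≡6 → G
T(19): 5·19+3=98≡20 → U
A(0): 5·0+3=3 → D
F(5): 5·5+3=28≡2 → C
H(7): 5·7+3=38≡12 → M
E(4): 5·4+3=23 → X
J(9): 5·9+3=48≡22 → W
Z(25): 5·25+3=128≡24 → Y
B(1): 5·1+3=8 → I

GUDCMXWYI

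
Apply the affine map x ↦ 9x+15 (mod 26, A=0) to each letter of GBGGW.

RYRRF

G(6): 9·6+15=69≡17 → R
B(1): 9·1+15=24 → Y
G(6): 9·6+15=69≡17 → R
G(6): 9·6+15=69≡17 → R
W(22): 9·22+15=213≡5 → F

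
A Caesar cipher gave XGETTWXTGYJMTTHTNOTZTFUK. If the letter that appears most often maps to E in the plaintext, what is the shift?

The most frequent ciphertext letter is T (appears 8 times).
T is position 19; E is position 4.
Shift = 15.

15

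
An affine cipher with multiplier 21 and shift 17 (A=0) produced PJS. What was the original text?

The inverse of 21 mod 26 is 5, since 21·5=105≡1. Apply D(y)=5·(y−17) mod 26:
P(15): 5·(15−17)=-10≡16 → Q
J(9): 5·(9−17)=-40≡12 → M
S(18): 5·(18−17)=5 → F

QMF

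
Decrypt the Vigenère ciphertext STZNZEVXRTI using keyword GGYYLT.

Repeat the key across the ciphertext: GGYYLTGGYYL
S(18)−G(6): 12 → M
T(19)−G(6): 13 → N
Z(25)−Y(24): 1 → B
N(13)−Y(24): -11≡15 → P
Z(25)−L(11): 14 → O
E(4)−T(19): -15≡11 → L
V(21)−G(6): 15 → P
X(23)−G(6): 17 → R
R(17)−Y(24): -7≡19 → T
T(19)−Y(24): -5≡21 → V
I(8)−L(11): -3≡23 → X

MNBPOLPRTVX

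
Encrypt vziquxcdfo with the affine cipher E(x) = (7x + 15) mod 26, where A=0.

v(21): 7·21+15=162≡6 → g
z(25): 7·25+15=190≡8 → i
i(8): 7·8+15=71≡19 → t
q(16): 7·16+15=127≡23 → x
u(20): 7·20+15=155≡25 → z
x(23): 7·23+15=176≡20 → u
c(2): 7·2+15=29≡3 → d
d(3): 7·3+15=36≡10 → k
f(5): 7·5+15=50≡24 → y
o(14): 7·14+15=113≡9 → j

gitxzudkyj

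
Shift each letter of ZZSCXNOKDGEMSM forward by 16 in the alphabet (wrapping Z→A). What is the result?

Z(25): 25+16=41≡15 → P
Z(25): 25+16=41≡15 → P
S(18): 18+16=34≡8 → I
C(2): 2+16=18 → S
X(23): 23+16=39≡13 → N
N(13): 13+16=29≡3 → D
O(14): 14+16=30≡4 → E
K(10): 10+16=26≡0 → A
D(3): 3+16=19 → T
G(6): 6+16=22 → W
E(4): 4+16=20 → U
M(12): 12+16=28≡2 → C
S(18): 18+16=34≡8 → I
M(12): 12+16=28≡2 → C

PPISNDEATWUCIC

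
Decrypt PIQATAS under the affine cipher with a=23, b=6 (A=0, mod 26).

The inverse of 23 mod 26 is 17, since 23·17=391≡1. Apply D(y)=17·(y−6) mod 26:
P(15): 17·(15−6)=153≡23 → X
I(8): 17·(8−6)=34≡8 → I
Q(16): 17·(16−6)=170≡14 → O
A(0): 17·(0−6)=-102≡2 → C
T(19): 17·(19−6)=221≡13 → N
A(0): 17·(0−6)=-102≡2 → C
S(18): 17·(18−6)=204≡22 → W

XIOCNCW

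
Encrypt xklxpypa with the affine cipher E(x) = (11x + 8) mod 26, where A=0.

x(23): 11·23+8=261≡1 → b
k(10): 11·10+8=118≡14 → o
l(11): 11·11+8=129≡25 → z
x(23): 11·23+8=261≡1 → b
p(15): 11·15+8=173≡17 → r
y(24): 11·24+8=272≡12 → m
p(15): 11·15+8=173≡17 → r
a(0): 11·0+8=8 → i

bozbrmri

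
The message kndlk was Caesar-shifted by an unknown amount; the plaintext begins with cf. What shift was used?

From the crib: k(10)−c(2)=8, so the shift is 8.

8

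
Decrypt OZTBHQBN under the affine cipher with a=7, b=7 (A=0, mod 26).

BKYOAFOM

The inverse of 7 mod 26 is 15, since 7·15=105≡1. Apply D(y)=15·(y−7) mod 26:
O(14): 15·(14−7)=105≡1 → B
Z(25): 15·(25−7)=270≡10 → K
T(19): 15·(19−7)=180≡24 → Y
B(1): 15·(1−7)=-90≡14 → O
H(7): 15·(7−7)=0 → A
Q(16): 15·(16−7)=135≡5 → F
B(1): 15·(1−7)=-90≡14 → O
N(13): 15·(13−7)=90≡12 → M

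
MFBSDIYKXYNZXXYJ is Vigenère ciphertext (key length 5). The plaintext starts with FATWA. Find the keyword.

HFIWD

Subtract each crib letter from the matching ciphertext letter (mod 26):
M(12)−F(5)=7 → H
F(5)−A(0)=5 → F
B(1)−T(19)=-18≡8 → I
S(18)−W(22)=-4≡22 → W
D(3)−A(0)=3 → D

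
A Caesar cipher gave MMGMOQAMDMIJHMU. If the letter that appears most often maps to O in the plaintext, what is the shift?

24

The most frequent ciphertext letter is M (appears 6 times).
M is position 12; O is position 14.
Shift = -2≡24.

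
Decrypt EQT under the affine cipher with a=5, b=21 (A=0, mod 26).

The inverse of 5 mod 26 is 21, since 5·21=105≡1. Apply D(y)=21·(y−21) mod 26:
E(4): 21·(4−21)=-357≡7 → H
Q(16): 21·(16−21)=-105≡25 → Z
T(19): 21·(19−21)=-42≡10 → K

HZK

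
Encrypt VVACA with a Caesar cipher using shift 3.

YYDFD

V(21): 21+3=24 → Y
V(21): 21+3=24 → Y
A(0): 0+3=3 → D
C(2): 2+3=5 → F
A(0): 0+3=3 → D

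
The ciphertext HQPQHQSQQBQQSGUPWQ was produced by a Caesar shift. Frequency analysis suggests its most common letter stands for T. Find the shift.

The most frequent ciphertext letter is Q (appears 8 times).
Q is position 16; T is position 19.
Shift = -3≡23.

23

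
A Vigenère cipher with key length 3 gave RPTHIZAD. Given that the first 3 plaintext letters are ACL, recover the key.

Subtract each crib letter from the matching ciphertext letter (mod 26):
R(17)−A(0)=17 → R
P(15)−C(2)=13 → N
T(19)−L(11)=8 → I

RNI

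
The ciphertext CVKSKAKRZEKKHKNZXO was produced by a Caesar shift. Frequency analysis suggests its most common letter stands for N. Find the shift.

23

The most frequent ciphertext letter is K (appears 6 times).
K is position 10; N is position 13.
Shift = -3≡23.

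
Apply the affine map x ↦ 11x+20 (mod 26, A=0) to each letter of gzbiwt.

g(6): 11·6+20=86≡8 → i
z(25): 11·25+20=295≡9 → j
b(1): 11·1+20=31≡5 → f
i(8): 11·8+20=108≡4 → e
w(22): 11·22+20=262≡2 → c
t(19): 11·19+20=229≡21 → v

ijfecv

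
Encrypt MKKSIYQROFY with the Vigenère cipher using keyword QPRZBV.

Repeat the key across the message: QPRZBVQPRZB
M(12)+Q(16): 28≡2 → C
K(10)+P(15): 25 → Z
K(10)+R(17): 27≡1 → B
S(18)+Z(25): 43≡17 → R
I(8)+B(1): 9 → J
Y(24)+V(21): 45≡19 → T
Q(16)+Q(16): 32≡6 → G
R(17)+P(15): 32≡6 → G
O(14)+R(17): 31≡5 → F
F(5)+Z(25): 30≡4 → E
Y(24)+B(1): 25 → Z

CZBRJTGGFEZ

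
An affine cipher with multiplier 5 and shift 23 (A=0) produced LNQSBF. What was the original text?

The inverse of 5 mod 26 is 21, since 5·21=105≡1. Apply D(y)=21·(y−23) mod 26:
L(11): 21·(11−23)=-252≡8 → I
N(13): 21·(13−23)=-210≡24 → Y
Q(16): 21·(16−23)=-147≡9 → J
S(18): 21·(18−23)=-105≡25 → Z
B(1): 21·(1−23)=-462≡6 → G
F(5): 21·(5−23)=-378≡12 → M

IYJZGM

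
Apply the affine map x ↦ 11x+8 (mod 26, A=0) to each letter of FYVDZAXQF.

F(5): 11·5+8=63≡11 → L
Y(24): 11·24+8=272≡12 → M
V(21): 11·21+8=239≡5 → F
D(3): 11·3+8=41≡15 → P
Z(25): 11·25+8=283≡23 → X
A(0): 11·0+8=8 → I
X(23): 11·23+8=261≡1 → B
Q(16): 11·16+8=184≡2 → C
F(5): 11·5+8=63≡11 → L

LMFPXIBCL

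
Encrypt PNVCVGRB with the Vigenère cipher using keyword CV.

RIXXXBTW

Repeat the key across the message: CVCVCVCV
P(15)+C(2): 17 → R
N(13)+V(21): 34≡8 → I
V(21)+C(2): 23 → X
C(2)+V(21): 23 → X
V(21)+C(2): 23 → X
G(6)+V(21): 27≡1 → B
R(17)+C(2): 19 → T
B(1)+V(21): 22 → W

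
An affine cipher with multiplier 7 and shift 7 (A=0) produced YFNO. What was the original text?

VWMB

The inverse of 7 mod 26 is 15, since 7·15=105≡1. Apply D(y)=15·(y−7) mod 26:
Y(24): 15·(24−7)=255≡21 → V
F(5): 15·(5−7)=-30≡22 → W
N(13): 15·(13−7)=90≡12 → M
O(14): 15·(14−7)=105≡1 → B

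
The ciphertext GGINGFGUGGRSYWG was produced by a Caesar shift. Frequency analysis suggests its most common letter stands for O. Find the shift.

The most frequent ciphertext letter is G (appears 7 times).
G is position 6; O is position 14.
Shift = -8≡18.

18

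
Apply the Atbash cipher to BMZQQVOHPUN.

YNAJJELSKFM

B(1) → Y(24)
M(12) → N(13)
Z(25) → A(0)
Q(16) → J(9)
Q(16) → J(9)
V(21) → E(4)
O(14) → L(11)
H(7) → S(18)
P(15) → K(10)
U(20) → F(5)
N(13) → M(12)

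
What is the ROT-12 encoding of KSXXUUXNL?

K(10): 10+12=22 → W
S(18): 18+12=30≡4 → E
X(23): 23+12=35≡9 → J
X(23): 23+12=35≡9 → J
U(20): 20+12=32≡6 → G
U(20): 20+12=32≡6 → G
X(23): 23+12=35≡9 → J
N(13): 13+12=25 → Z
L(11): 11+12=23 → X

WEJJGGJZX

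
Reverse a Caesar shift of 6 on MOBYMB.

GIVSGV

M(12): 12−6=6 → G
O(14): 14−6=8 → I
B(1): 1−6=-5≡21 → V
Y(24): 24−6=18 → S
M(12): 12−6=6 → G
B(1): 1−6=-5≡21 → V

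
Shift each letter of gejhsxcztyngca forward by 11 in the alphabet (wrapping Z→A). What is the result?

rpusdinkejyrnl

g(6): 6+11=17 → r
e(4): 4+11=15 → p
j(9): 9+11=20 → u
h(7): 7+11=18 → s
s(18): 18+11=29≡3 → d
x(23): 23+11=34≡8 → i
c(2): 2+11=13 → n
z(25): 25+11=36≡10 → k
t(19): 19+11=30≡4 → e
y(24): 24+11=35≡9 → j
n(13): 13+11=24 → y
g(6): 6+11=17 → r
c(2): 2+11=13 → n
a(0): 0+11=11 → l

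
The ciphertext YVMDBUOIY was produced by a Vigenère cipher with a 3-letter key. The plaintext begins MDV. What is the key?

MSR

Subtract each crib letter from the matching ciphertext letter (mod 26):
Y(24)−M(12)=12 → M
V(21)−D(3)=18 → S
M(12)−V(21)=-9≡17 → R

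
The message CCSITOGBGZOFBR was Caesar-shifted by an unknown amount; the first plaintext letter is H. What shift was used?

21

From the crib: C(2)−H(7)=-5≡21, so the shift is 21.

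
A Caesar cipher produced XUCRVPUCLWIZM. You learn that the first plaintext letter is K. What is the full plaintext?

From the crib: X(23)−K(10)=13, so the shift is 13.
Subtract 13 from each ciphertext letter:
X(23): 23−13=10 → K
U(20): 20−13=7 → H
C(2): 2−13=-11≡15 → P
R(17): 17−13=4 → E
V(21): 21−13=8 → I
P(15): 15−13=2 → C
U(20): 20−13=7 → H
C(2): 2−13=-11≡15 → P
L(11): 11−13=-2≡24 → Y
W(22): 22−13=9 → J
I(8): 8−13=-5≡21 → V
Z(25): 25−13=12 → M
M(12): 12−13=-1≡25 → Z

KHPEICHPYJVMZ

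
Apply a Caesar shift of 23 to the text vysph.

v(21): 21+23=44≡18 → s
y(24): 24+23=47≡21 → v
s(18): 18+23=41≡15 → p
p(15): 15+23=38≡12 → m
h(7): 7+23=30≡4 → e

svpme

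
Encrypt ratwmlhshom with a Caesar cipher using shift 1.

sbuxnmitipn

r(17): 17+1=18 → s
a(0): 0+1=1 → b
t(19): 19+1=20 → u
w(22): 22+1=23 → x
m(12): 12+1=13 → n
l(11): 11+1=12 → m
h(7): 7+1=8 → i
s(18): 18+1=19 → t
h(7): 7+1=8 → i
o(14): 14+1=15 → p
m(12): 12+1=13 → n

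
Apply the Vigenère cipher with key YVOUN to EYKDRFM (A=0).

Repeat the key across the message: YVOUNYV
E(4)+Y(24): 28≡2 → C
Y(24)+V(21): 45≡19 → T
K(10)+O(14): 24 → Y
D(3)+U(20): 23 → X
R(17)+N(13): 30≡4 → E
F(5)+Y(24): 29≡3 → D
M(12)+V(21): 33≡7 → H

CTYXEDH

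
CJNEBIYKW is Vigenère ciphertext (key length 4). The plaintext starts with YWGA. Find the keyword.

Subtract each crib letter from the matching ciphertext letter (mod 26):
C(2)−Y(24)=-22≡4 → E
J(9)−W(22)=-13≡13 → N
N(13)−G(6)=7 → H
E(4)−A(0)=4 → E

ENHE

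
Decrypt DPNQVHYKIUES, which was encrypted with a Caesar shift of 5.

D(3): 3−5=-2≡24 → Y
P(15): 15−5=10 → K
N(13): 13−5=8 → I
Q(16): 16−5=11 → L
V(21): 21−5=16 → Q
H(7): 7−5=2 → C
Y(24): 24−5=19 → T
K(10): 10−5=5 → F
I(8): 8−5=3 → D
U(20): 20−5=15 → P
E(4): 4−5=-1≡25 → Z
S(18): 18−5=13 → N

YKILQCTFDPZN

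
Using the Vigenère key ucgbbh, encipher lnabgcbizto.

fpgchjvkfup

Repeat the key across the message: ucgbbhucgbb
l(11)+u(20): 31≡5 → f
n(13)+c(2): 15 → p
a(0)+g(6): 6 → g
b(1)+b(1): 2 → c
g(6)+b(1): 7 → h
c(2)+h(7): 9 → j
b(1)+u(20): 21 → v
i(8)+c(2): 10 → k
z(25)+g(6): 31≡5 → f
t(19)+b(1): 20 → u
o(14)+b(1): 15 → p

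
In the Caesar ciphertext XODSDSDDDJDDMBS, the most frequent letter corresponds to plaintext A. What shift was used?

The most frequent ciphertext letter is D (appears 7 times).
D is position 3; A is position 0.
Shift = 3.

3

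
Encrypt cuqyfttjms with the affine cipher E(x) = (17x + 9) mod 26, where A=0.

rlvbquugfd

c(2): 17·2+9=43≡17 → r
u(20): 17·20+9=349≡11 → l
q(16): 17·16+9=281≡21 → v
y(24): 17·24+9=417≡1 → b
f(5): 17·5+9=94≡16 → q
t(19): 17·19+9=332≡20 → u
t(19): 17·19+9=332≡20 → u
j(9): 17·9+9=162≡6 → g
m(12): 17·12+9=213≡5 → f
s(18): 17·18+9=315≡3 → d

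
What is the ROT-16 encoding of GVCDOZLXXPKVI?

G(6): 6+16=22 → W
V(21): 21+16=37≡11 → L
C(2): 2+16=18 → S
D(3): 3+16=19 → T
O(14): 14+16=30≡4 → E
Z(25): 25+16=41≡15 → P
L(11): 11+16=27≡1 → B
X(23): 23+16=39≡13 → N
X(23): 23+16=39≡13 → N
P(15): 15+16=31≡5 → F
K(10): 10+16=26≡0 → A
V(21): 21+16=37≡11 → L
I(8): 8+16=24 → Y

WLSTEPBNNFALY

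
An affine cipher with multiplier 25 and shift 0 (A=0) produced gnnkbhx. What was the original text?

The inverse of 25 mod 26 is 25, since 25·25=625≡1. Apply D(y)=25·(y−0) mod 26:
g(6): 25·(6−0)=150≡20 → u
n(13): 25·(13−0)=325≡13 → n
n(13): 25·(13−0)=325≡13 → n
k(10): 25·(10−0)=250≡16 → q
b(1): 25·(1−0)=25 → z
h(7): 25·(7−0)=175≡19 → t
x(23): 25·(23−0)=575≡3 → d

unnqztd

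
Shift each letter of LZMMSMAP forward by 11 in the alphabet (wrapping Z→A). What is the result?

L(11): 11+11=22 → W
Z(25): 25+11=36≡10 → K
M(12): 12+11=23 → X
M(12): 12+11=23 → X
S(18): 18+11=29≡3 → D
M(12): 12+11=23 → X
A(0): 0+11=11 → L
P(15): 15+11=26≡0 → A

WKXXDXLA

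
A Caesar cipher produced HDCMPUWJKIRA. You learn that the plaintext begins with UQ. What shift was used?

From the crib: H(7)−U(20)=-13≡13, so the shift is 13.

13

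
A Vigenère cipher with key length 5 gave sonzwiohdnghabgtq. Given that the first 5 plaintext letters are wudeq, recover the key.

wukvg

Subtract each crib letter from the matching ciphertext letter (mod 26):
s(18)−w(22)=-4≡22 → w
o(14)−u(20)=-6≡20 → u
n(13)−d(3)=10 → k
z(25)−e(4)=21 → v
w(22)−q(16)=6 → g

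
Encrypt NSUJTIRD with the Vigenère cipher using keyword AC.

NUULTKRF

Repeat the key across the message: ACACACAC
N(13)+A(0): 13 → N
S(18)+C(2): 20 → U
U(20)+A(0): 20 → U
J(9)+C(2): 11 → L
T(19)+A(0): 19 → T
I(8)+C(2): 10 → K
R(17)+A(0): 17 → R
D(3)+C(2): 5 → F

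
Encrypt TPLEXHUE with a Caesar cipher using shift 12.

T(19): 19+12=31≡5 → F
P(15): 15+12=27≡1 → B
L(11): 11+12=23 → X
E(4): 4+12=16 → Q
X(23): 23+12=35≡9 → J
H(7): 7+12=19 → T
U(20): 20+12=32≡6 → G
E(4): 4+12=16 → Q

FBXQJTGQ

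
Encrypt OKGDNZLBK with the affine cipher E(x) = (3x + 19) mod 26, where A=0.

JXLCGQAWX

O(14): 3·14+19=61≡9 → J
K(10): 3·10+19=49≡23 → X
G(6): 3·6+19=37≡11 → L
D(3): 3·3+19=28≡2 → C
N(13): 3·13+19=58≡6 → G
Z(25): 3·25+19=94≡16 → Q
L(11): 3·11+19=52≡0 → A
B(1): 3·1+19=22 → W
K(10): 3·10+19=49≡23 → X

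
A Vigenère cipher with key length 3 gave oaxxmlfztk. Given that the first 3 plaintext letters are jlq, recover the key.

fph

Subtract each crib letter from the matching ciphertext letter (mod 26):
o(14)−j(9)=5 → f
a(0)−l(11)=-11≡15 → p
x(23)−q(16)=7 → h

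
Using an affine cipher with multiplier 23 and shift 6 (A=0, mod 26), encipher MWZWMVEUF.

WSJSWVUYR

M(12): 23·12+6=282≡22 → W
W(22): 23·22+6=512≡18 → S
Z(25): 23·25+6=581≡9 → J
W(22): 23·22+6=512≡18 → S
M(12): 23·12+6=282≡22 → W
V(21): 23·21+6=489≡21 → V
E(4): 23·4+6=98≡20 → U
U(20): 23·20+6=466≡24 → Y
F(5): 23·5+6=121≡17 → R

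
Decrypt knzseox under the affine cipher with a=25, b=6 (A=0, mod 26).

The inverse of 25 mod 26 is 25, since 25·25=625≡1. Apply D(y)=25·(y−6) mod 26:
k(10): 25·(10−6)=100≡22 → w
n(13): 25·(13−6)=175≡19 → t
z(25): 25·(25−6)=475≡7 → h
s(18): 25·(18−6)=300≡14 → o
e(4): 25·(4−6)=-50≡2 → c
o(14): 25·(14−6)=200≡18 → s
x(23): 25·(23−6)=425≡9 → j

wthocsj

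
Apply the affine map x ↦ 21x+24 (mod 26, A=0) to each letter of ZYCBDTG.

DIOTJHU

Z(25): 21·25+24=549≡3 → D
Y(24): 21·24+24=528≡8 → I
C(2): 21·2+24=66≡14 → O
B(1): 21·1+24=45≡19 → T
D(3): 21·3+24=87≡9 → J
T(19): 21·19+24=423≡7 → H
G(6): 21·6+24=150≡20 → U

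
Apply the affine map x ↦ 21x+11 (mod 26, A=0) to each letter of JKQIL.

J(9): 21·9+11=200≡18 → S
K(10): 21·10+11=221≡13 → N
Q(16): 21·16+11=347≡9 → J
I(8): 21·8+11=179≡23 → X
L(11): 21·11+11=242≡8 → I

SNJXI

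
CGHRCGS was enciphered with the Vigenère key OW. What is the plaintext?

OKTVOKE

Repeat the key across the ciphertext: OWOWOWO
C(2)−O(14): -12≡14 → O
G(6)−W(22): -16≡10 → K
H(7)−O(14): -7≡19 → T
R(17)−W(22): -5≡21 → V
C(2)−O(14): -12≡14 → O
G(6)−W(22): -16≡10 → K
S(18)−O(14): 4 → E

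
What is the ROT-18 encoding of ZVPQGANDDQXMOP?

Z(25): 25+18=43≡17 → R
V(21): 21+18=39≡13 → N
P(15): 15+18=33≡7 → H
Q(16): 16+18=34≡8 → I
G(6): 6+18=24 → Y
A(0): 0+18=18 → S
N(13): 13+18=31≡5 → F
D(3): 3+18=21 → V
D(3): 3+18=21 → V
Q(16): 16+18=34≡8 → I
X(23): 23+18=41≡15 → P
M(12): 12+18=30≡4 → E
O(14): 14+18=32≡6 → G
P(15): 15+18=33≡7 → H

RNHIYSFVVIPEGH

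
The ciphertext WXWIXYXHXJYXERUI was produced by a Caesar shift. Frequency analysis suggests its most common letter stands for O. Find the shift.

9

The most frequent ciphertext letter is X (appears 5 times).
X is position 23; O is position 14.
Shift = 9.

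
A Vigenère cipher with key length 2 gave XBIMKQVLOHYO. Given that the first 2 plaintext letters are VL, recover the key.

CQ

Subtract each crib letter from the matching ciphertext letter (mod 26):
X(23)−V(21)=2 → C
B(1)−L(11)=-10≡16 → Q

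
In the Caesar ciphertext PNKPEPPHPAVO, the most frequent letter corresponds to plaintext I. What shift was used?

7

The most frequent ciphertext letter is P (appears 5 times).
P is position 15; I is position 8.
Shift = 7.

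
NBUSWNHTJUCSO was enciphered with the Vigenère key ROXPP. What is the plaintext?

Repeat the key across the ciphertext: ROXPPROXPPROX
N(13)−R(17): -4≡22 → W
B(1)−O(14): -13≡13 → N
U(20)−X(23): -3≡23 → X
S(18)−P(15): 3 → D
W(22)−P(15): 7 → H
N(13)−R(17): -4≡22 → W
H(7)−O(14): -7≡19 → T
T(19)−X(23): -4≡22 → W
J(9)−P(15): -6≡20 → U
U(20)−P(15): 5 → F
C(2)−R(17): -15≡11 → L
S(18)−O(14): 4 → E
O(14)−X(23): -9≡17 → R

WNXDHWTWUFLER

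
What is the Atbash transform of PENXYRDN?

KVMCBIWM

P(15) → K(10)
E(4) → V(21)
N(13) → M(12)
X(23) → C(2)
Y(24) → B(1)
R(17) → I(8)
D(3) → W(22)
N(13) → M(12)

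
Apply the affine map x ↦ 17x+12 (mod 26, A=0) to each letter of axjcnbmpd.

mnjuzdihl

a(0): 17·0+12=12 → m
x(23): 17·23+12=403≡13 → n
j(9): 17·9+12=165≡9 → j
c(2): 17·2+12=46≡20 → u
n(13): 17·13+12=233≡25 → z
b(1): 17·1+12=29≡3 → d
m(12): 17·12+12=216≡8 → i
p(15): 17·15+12=267≡7 → h
d(3): 17·3+12=63≡11 → l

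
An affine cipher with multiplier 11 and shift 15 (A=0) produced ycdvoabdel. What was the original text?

pngkhbugzc

The inverse of 11 mod 26 is 19, since 11·19=209≡1. Apply D(y)=19·(y−15) mod 26:
y(24): 19·(24−15)=171≡15 → p
c(2): 19·(2−15)=-247≡13 → n
d(3): 19·(3−15)=-228≡6 → g
v(21): 19·(21−15)=114≡10 → k
o(14): 19·(14−15)=-19≡7 → h
a(0): 19·(0−15)=-285≡1 → b
b(1): 19·(1−15)=-266≡20 → u
d(3): 19·(3−15)=-228≡6 → g
e(4): 19·(4−15)=-209≡25 → z
l(11): 19·(11−15)=-76≡2 → c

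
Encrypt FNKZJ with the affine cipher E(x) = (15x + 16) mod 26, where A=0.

F(5): 15·5+16=91≡13 → N
N(13): 15·13+16=211≡3 → D
K(10): 15·10+16=166≡10 → K
Z(25): 15·25+16=391≡1 → B
J(9): 15·9+16=151≡21 → V

NDKBV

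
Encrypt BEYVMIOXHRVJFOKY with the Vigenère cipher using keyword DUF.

Repeat the key across the message: DUFDUFDUFDUFDUFD
B(1)+D(3): 4 → E
E(4)+U(20): 24 → Y
Y(24)+F(5): 29≡3 → D
V(21)+D(3): 24 → Y
M(12)+U(20): 32≡6 → G
I(8)+F(5): 13 → N
O(14)+D(3): 17 → R
X(23)+U(20): 43≡17 → R
H(7)+F(5): 12 → M
R(17)+D(3): 20 → U
V(21)+U(20): 41≡15 → P
J(9)+F(5): 14 → O
F(5)+D(3): 8 → I
O(14)+U(20): 34≡8 → I
K(10)+F(5): 15 → P
Y(24)+D(3): 27≡1 → B

EYDYGNRRMUPOIIPB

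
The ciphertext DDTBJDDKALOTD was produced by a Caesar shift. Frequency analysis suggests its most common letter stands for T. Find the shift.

The most frequent ciphertext letter is D (appears 5 times).
D is position 3; T is position 19.
Shift = -16≡10.

10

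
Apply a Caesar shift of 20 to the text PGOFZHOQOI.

P(15): 15+20=35≡9 → J
G(6): 6+20=26≡0 → A
O(14): 14+20=34≡8 → I
F(5): 5+20=25 → Z
Z(25): 25+20=45≡19 → T
H(7): 7+20=27≡1 → B
O(14): 14+20=34≡8 → I
Q(16): 16+20=36≡10 → K
O(14): 14+20=34≡8 → I
I(8): 8+20=28≡2 → C

JAIZTBIKIC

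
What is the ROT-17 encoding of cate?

c(2): 2+17=19 → t
a(0): 0+17=17 → r
t(19): 19+17=36≡10 → k
e(4): 4+17=21 → v

trkv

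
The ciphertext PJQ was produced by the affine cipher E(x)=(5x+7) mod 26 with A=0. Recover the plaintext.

The inverse of 5 mod 26 is 21, since 5·21=105≡1. Apply D(y)=21·(y−7) mod 26:
P(15): 21·(15−7)=168≡12 → M
J(9): 21·(9−7)=42≡16 → Q
Q(16): 21·(16−7)=189≡7 → H

MQH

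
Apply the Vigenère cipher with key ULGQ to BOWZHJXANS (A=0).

Repeat the key across the message: ULGQULGQUL
B(1)+U(20): 21 → V
O(14)+L(11): 25 → Z
W(22)+G(6): 28≡2 → C
Z(25)+Q(16): 41≡15 → P
H(7)+U(20): 27≡1 → B
J(9)+L(11): 20 → U
X(23)+G(6): 29≡3 → D
A(0)+Q(16): 16 → Q
N(13)+U(20): 33≡7 → H
S(18)+L(11): 29≡3 → D

VZCPBUDQHD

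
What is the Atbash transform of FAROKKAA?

UZILPPZZ

F(5) → U(20)
A(0) → Z(25)
R(17) → I(8)
O(14) → L(11)
K(10) → P(15)
K(10) → P(15)
A(0) → Z(25)
A(0) → Z(25)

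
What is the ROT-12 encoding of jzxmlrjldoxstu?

vljyxdvxpajefg

j(9): 9+12=21 → v
z(25): 25+12=37≡11 → l
x(23): 23+12=35≡9 → j
m(12): 12+12=24 → y
l(11): 11+12=23 → x
r(17): 17+12=29≡3 → d
j(9): 9+12=21 → v
l(11): 11+12=23 → x
d(3): 3+12=15 → p
o(14): 14+12=26≡0 → a
x(23): 23+12=35≡9 → j
s(18): 18+12=30≡4 → e
t(19): 19+12=31≡5 → f
u(20): 20+12=32≡6 → g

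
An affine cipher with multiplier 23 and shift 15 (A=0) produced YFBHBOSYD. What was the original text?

The inverse of 23 mod 26 is 17, since 23·17=391≡1. Apply D(y)=17·(y−15) mod 26:
Y(24): 17·(24−15)=153≡23 → X
F(5): 17·(5−15)=-170≡12 → M
B(1): 17·(1−15)=-238≡22 → W
H(7): 17·(7−15)=-136≡20 → U
B(1): 17·(1−15)=-238≡22 → W
O(14): 17·(14−15)=-17≡9 → J
S(18): 17·(18−15)=51≡25 → Z
Y(24): 17·(24−15)=153≡23 → X
D(3): 17·(3−15)=-204≡4 → E

XMWUWJZXE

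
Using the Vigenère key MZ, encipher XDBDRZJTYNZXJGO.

JCNCDYVSKMLWVFA

Repeat the key across the message: MZMZMZMZMZMZMZM
X(23)+M(12): 35≡9 → J
D(3)+Z(25): 28≡2 → C
B(1)+M(12): 13 → N
D(3)+Z(25): 28≡2 → C
R(17)+M(12): 29≡3 → D
Z(25)+Z(25): 50≡24 → Y
J(9)+M(12): 21 → V
T(19)+Z(25): 44≡18 → S
Y(24)+M(12): 36≡10 → K
N(13)+Z(25): 38≡12 → M
Z(25)+M(12): 37≡11 → L
X(23)+Z(25): 48≡22 → W
J(9)+M(12): 21 → V
G(6)+Z(25): 31≡5 → F
O(14)+M(12): 26≡0 → A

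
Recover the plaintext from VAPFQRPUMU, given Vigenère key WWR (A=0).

Repeat the key across the ciphertext: WWRWWRWWRW
V(21)−W(22): -1≡25 → Z
A(0)−W(22): -22≡4 → E
P(15)−R(17): -2≡24 → Y
F(5)−W(22): -17≡9 → J
Q(16)−W(22): -6≡20 → U
R(17)−R(17): 0 → A
P(15)−W(22): -7≡19 → T
U(20)−W(22): -2≡24 → Y
M(12)−R(17): -5≡21 → V
U(20)−W(22): -2≡24 → Y

ZEYJUATYVY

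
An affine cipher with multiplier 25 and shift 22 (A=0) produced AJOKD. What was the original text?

The inverse of 25 mod 26 is 25, since 25·25=625≡1. Apply D(y)=25·(y−22) mod 26:
A(0): 25·(0−22)=-550≡22 → W
J(9): 25·(9−22)=-325≡13 → N
O(14): 25·(14−22)=-200≡8 → I
K(10): 25·(10−22)=-300≡12 → M
D(3): 25·(3−22)=-475≡19 → T

WNIMT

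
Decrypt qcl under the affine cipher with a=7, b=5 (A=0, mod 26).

The inverse of 7 mod 26 is 15, since 7·15=105≡1. Apply D(y)=15·(y−5) mod 26:
q(16): 15·(16−5)=165≡9 → j
c(2): 15·(2−5)=-45≡7 → h
l(11): 15·(11−5)=90≡12 → m

jhm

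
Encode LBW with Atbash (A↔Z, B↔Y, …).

L(11) → O(14)
B(1) → Y(24)
W(22) → D(3)

OYD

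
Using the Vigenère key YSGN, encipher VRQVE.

Repeat the key across the message: YSGNY
V(21)+Y(24): 45≡19 → T
R(17)+S(18): 35≡9 → J
Q(16)+G(6): 22 → W
V(21)+N(13): 34≡8 → I
E(4)+Y(24): 28≡2 → C

TJWIC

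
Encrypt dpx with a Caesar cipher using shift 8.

lxf

d(3): 3+8=11 → l
p(15): 15+8=23 → x
x(23): 23+8=31≡5 → f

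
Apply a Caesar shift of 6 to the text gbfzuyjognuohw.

g(6): 6+6=12 → m
b(1): 1+6=7 → h
f(5): 5+6=11 → l
z(25): 25+6=31≡5 → f
u(20): 20+6=26≡0 → a
y(24): 24+6=30≡4 → e
j(9): 9+6=15 → p
o(14): 14+6=20 → u
g(6): 6+6=12 → m
n(13): 13+6=19 → t
u(20): 20+6=26≡0 → a
o(14): 14+6=20 → u
h(7): 7+6=13 → n
w(22): 22+6=28≡2 → c

mhlfaepumtaunc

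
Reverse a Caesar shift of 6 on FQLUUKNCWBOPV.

ZKFOOEHWQVIJP

F(5): 5−6=-1≡25 → Z
Q(16): 16−6=10 → K
L(11): 11−6=5 → F
U(20): 20−6=14 → O
U(20): 20−6=14 → O
K(10): 10−6=4 → E
N(13): 13−6=7 → H
C(2): 2−6=-4≡22 → W
W(22): 22−6=16 → Q
B(1): 1−6=-5≡21 → V
O(14): 14−6=8 → I
P(15): 15−6=9 → J
V(21): 21−6=15 → P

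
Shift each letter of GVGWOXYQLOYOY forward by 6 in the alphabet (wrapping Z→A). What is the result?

G(6): 6+6=12 → M
V(21): 21+6=27≡1 → B
G(6): 6+6=12 → M
W(22): 22+6=28≡2 → C
O(14): 14+6=20 → U
X(23): 23+6=29≡3 → D
Y(24): 24+6=30≡4 → E
Q(16): 16+6=22 → W
L(11): 11+6=17 → R
O(14): 14+6=20 → U
Y(24): 24+6=30≡4 → E
O(14): 14+6=20 → U
Y(24): 24+6=30≡4 → E

MBMCUDEWRUEUE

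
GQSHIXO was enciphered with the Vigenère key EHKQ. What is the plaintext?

Repeat the key across the ciphertext: EHKQEHK
G(6)−E(4): 2 → C
Q(16)−H(7): 9 → J
S(18)−K(10): 8 → I
H(7)−Q(16): -9≡17 → R
I(8)−E(4): 4 → E
X(23)−H(7): 16 → Q
O(14)−K(10): 4 → E

CJIREQE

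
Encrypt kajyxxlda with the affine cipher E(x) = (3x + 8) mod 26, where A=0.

k(10): 3·10+8=38≡12 → m
a(0): 3·0+8=8 → i
j(9): 3·9+8=35≡9 → j
y(24): 3·24+8=80≡2 → c
x(23): 3·23+8=77≡25 → z
x(23): 3·23+8=77≡25 → z
l(11): 3·11+8=41≡15 → p
d(3): 3·3+8=17 → r
a(0): 3·0+8=8 → i

mijczzpri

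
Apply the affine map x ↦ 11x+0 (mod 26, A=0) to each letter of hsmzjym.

h(7): 11·7+0=77≡25 → z
s(18): 11·18+0=198≡16 → q
m(12): 11·12+0=132≡2 → c
z(25): 11·25+0=275≡15 → p
j(9): 11·9+0=99≡21 → v
y(24): 11·24+0=264≡4 → e
m(12): 11·12+0=132≡2 → c

zqcpvec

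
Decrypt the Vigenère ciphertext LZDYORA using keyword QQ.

VJNIYBK

Repeat the key across the ciphertext: QQQQQQQ
L(11)−Q(16): -5≡21 → V
Z(25)−Q(16): 9 → J
D(3)−Q(16): -13≡13 → N
Y(24)−Q(16): 8 → I
O(14)−Q(16): -2≡24 → Y
R(17)−Q(16): 1 → B
A(0)−Q(16): -16≡10 → K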